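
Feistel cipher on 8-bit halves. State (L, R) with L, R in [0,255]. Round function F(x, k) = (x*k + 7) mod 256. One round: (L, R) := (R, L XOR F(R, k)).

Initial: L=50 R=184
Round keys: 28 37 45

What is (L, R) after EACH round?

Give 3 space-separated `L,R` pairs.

Answer: 184,21 21,168 168,154

Derivation:
Round 1 (k=28): L=184 R=21
Round 2 (k=37): L=21 R=168
Round 3 (k=45): L=168 R=154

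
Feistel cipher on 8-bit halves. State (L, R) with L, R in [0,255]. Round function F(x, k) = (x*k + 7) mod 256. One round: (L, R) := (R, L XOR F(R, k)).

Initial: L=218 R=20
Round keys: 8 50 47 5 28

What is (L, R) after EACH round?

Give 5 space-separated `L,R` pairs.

Round 1 (k=8): L=20 R=125
Round 2 (k=50): L=125 R=101
Round 3 (k=47): L=101 R=239
Round 4 (k=5): L=239 R=215
Round 5 (k=28): L=215 R=100

Answer: 20,125 125,101 101,239 239,215 215,100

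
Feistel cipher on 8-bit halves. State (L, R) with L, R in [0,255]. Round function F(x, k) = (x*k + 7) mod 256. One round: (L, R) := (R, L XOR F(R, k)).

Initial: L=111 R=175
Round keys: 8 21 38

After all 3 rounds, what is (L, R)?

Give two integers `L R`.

Answer: 248 199

Derivation:
Round 1 (k=8): L=175 R=16
Round 2 (k=21): L=16 R=248
Round 3 (k=38): L=248 R=199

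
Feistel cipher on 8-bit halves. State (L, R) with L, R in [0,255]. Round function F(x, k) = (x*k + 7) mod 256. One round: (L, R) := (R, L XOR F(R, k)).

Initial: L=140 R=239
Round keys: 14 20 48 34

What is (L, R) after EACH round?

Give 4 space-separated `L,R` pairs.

Answer: 239,149 149,68 68,82 82,175

Derivation:
Round 1 (k=14): L=239 R=149
Round 2 (k=20): L=149 R=68
Round 3 (k=48): L=68 R=82
Round 4 (k=34): L=82 R=175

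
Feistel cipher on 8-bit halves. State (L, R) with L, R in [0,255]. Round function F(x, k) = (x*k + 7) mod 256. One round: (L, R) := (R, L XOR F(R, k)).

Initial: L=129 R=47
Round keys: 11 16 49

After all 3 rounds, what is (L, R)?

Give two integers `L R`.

Round 1 (k=11): L=47 R=141
Round 2 (k=16): L=141 R=248
Round 3 (k=49): L=248 R=242

Answer: 248 242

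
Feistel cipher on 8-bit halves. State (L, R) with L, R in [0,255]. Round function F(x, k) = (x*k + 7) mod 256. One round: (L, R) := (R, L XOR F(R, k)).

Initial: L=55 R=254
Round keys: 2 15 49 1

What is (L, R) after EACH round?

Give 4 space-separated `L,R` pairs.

Round 1 (k=2): L=254 R=52
Round 2 (k=15): L=52 R=237
Round 3 (k=49): L=237 R=80
Round 4 (k=1): L=80 R=186

Answer: 254,52 52,237 237,80 80,186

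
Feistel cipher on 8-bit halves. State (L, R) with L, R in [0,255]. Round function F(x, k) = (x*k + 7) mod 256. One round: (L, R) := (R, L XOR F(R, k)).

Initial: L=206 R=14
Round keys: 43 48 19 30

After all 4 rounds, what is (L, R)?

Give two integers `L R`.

Round 1 (k=43): L=14 R=175
Round 2 (k=48): L=175 R=217
Round 3 (k=19): L=217 R=141
Round 4 (k=30): L=141 R=84

Answer: 141 84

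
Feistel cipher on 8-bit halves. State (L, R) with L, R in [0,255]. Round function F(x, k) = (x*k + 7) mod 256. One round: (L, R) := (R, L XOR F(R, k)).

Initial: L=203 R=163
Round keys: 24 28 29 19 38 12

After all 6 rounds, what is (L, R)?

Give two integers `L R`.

Round 1 (k=24): L=163 R=132
Round 2 (k=28): L=132 R=212
Round 3 (k=29): L=212 R=143
Round 4 (k=19): L=143 R=112
Round 5 (k=38): L=112 R=40
Round 6 (k=12): L=40 R=151

Answer: 40 151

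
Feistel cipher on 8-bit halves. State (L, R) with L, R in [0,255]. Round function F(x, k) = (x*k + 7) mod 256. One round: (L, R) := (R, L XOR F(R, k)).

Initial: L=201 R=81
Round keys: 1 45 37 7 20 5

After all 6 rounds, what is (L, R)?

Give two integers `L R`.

Round 1 (k=1): L=81 R=145
Round 2 (k=45): L=145 R=213
Round 3 (k=37): L=213 R=65
Round 4 (k=7): L=65 R=27
Round 5 (k=20): L=27 R=98
Round 6 (k=5): L=98 R=234

Answer: 98 234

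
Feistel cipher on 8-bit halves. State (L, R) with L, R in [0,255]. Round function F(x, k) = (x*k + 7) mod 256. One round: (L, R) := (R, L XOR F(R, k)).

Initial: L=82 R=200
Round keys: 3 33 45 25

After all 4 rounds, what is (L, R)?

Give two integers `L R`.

Answer: 222 201

Derivation:
Round 1 (k=3): L=200 R=13
Round 2 (k=33): L=13 R=124
Round 3 (k=45): L=124 R=222
Round 4 (k=25): L=222 R=201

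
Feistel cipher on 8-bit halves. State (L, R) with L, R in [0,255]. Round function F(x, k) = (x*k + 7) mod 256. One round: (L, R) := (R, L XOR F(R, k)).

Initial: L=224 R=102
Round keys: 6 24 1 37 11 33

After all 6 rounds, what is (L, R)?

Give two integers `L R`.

Round 1 (k=6): L=102 R=139
Round 2 (k=24): L=139 R=105
Round 3 (k=1): L=105 R=251
Round 4 (k=37): L=251 R=39
Round 5 (k=11): L=39 R=79
Round 6 (k=33): L=79 R=17

Answer: 79 17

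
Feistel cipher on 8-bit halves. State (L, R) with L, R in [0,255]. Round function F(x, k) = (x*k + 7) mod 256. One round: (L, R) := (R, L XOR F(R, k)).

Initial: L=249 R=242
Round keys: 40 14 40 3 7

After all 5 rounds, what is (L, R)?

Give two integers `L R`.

Round 1 (k=40): L=242 R=46
Round 2 (k=14): L=46 R=121
Round 3 (k=40): L=121 R=193
Round 4 (k=3): L=193 R=51
Round 5 (k=7): L=51 R=173

Answer: 51 173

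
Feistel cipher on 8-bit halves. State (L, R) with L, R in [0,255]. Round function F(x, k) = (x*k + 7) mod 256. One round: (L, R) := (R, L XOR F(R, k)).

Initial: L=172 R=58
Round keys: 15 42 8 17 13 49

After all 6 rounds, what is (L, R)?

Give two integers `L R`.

Answer: 35 180

Derivation:
Round 1 (k=15): L=58 R=193
Round 2 (k=42): L=193 R=139
Round 3 (k=8): L=139 R=158
Round 4 (k=17): L=158 R=14
Round 5 (k=13): L=14 R=35
Round 6 (k=49): L=35 R=180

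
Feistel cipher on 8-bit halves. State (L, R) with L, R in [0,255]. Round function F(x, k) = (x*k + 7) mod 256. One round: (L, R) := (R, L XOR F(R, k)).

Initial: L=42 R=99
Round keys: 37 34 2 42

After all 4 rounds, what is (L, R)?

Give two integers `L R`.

Answer: 67 25

Derivation:
Round 1 (k=37): L=99 R=124
Round 2 (k=34): L=124 R=28
Round 3 (k=2): L=28 R=67
Round 4 (k=42): L=67 R=25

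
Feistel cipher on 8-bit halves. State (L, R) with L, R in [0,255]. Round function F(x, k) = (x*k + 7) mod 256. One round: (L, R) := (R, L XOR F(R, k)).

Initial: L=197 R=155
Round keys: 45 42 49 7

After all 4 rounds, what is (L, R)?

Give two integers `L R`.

Answer: 70 239

Derivation:
Round 1 (k=45): L=155 R=131
Round 2 (k=42): L=131 R=30
Round 3 (k=49): L=30 R=70
Round 4 (k=7): L=70 R=239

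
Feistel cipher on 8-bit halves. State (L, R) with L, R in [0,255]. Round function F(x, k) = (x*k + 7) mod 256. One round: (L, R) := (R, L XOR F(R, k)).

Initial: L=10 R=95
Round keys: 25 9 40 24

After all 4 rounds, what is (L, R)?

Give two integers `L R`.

Answer: 99 123

Derivation:
Round 1 (k=25): L=95 R=68
Round 2 (k=9): L=68 R=52
Round 3 (k=40): L=52 R=99
Round 4 (k=24): L=99 R=123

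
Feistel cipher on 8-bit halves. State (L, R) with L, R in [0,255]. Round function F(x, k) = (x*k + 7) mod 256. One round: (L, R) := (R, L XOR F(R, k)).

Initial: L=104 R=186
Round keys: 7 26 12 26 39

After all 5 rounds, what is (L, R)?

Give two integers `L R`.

Answer: 64 89

Derivation:
Round 1 (k=7): L=186 R=117
Round 2 (k=26): L=117 R=83
Round 3 (k=12): L=83 R=158
Round 4 (k=26): L=158 R=64
Round 5 (k=39): L=64 R=89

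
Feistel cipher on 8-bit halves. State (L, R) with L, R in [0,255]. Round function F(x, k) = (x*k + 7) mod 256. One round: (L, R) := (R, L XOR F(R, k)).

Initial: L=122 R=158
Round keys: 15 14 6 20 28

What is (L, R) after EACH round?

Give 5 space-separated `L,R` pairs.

Answer: 158,51 51,79 79,210 210,32 32,85

Derivation:
Round 1 (k=15): L=158 R=51
Round 2 (k=14): L=51 R=79
Round 3 (k=6): L=79 R=210
Round 4 (k=20): L=210 R=32
Round 5 (k=28): L=32 R=85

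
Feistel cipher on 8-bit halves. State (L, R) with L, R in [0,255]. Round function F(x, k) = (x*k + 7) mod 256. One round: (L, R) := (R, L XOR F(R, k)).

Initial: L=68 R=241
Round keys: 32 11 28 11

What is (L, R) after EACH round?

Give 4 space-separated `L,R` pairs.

Answer: 241,99 99,185 185,32 32,222

Derivation:
Round 1 (k=32): L=241 R=99
Round 2 (k=11): L=99 R=185
Round 3 (k=28): L=185 R=32
Round 4 (k=11): L=32 R=222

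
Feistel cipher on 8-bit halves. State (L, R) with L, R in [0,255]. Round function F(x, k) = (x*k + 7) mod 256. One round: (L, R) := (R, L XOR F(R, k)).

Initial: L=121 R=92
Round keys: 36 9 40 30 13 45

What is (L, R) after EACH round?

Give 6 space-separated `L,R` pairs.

Round 1 (k=36): L=92 R=142
Round 2 (k=9): L=142 R=89
Round 3 (k=40): L=89 R=97
Round 4 (k=30): L=97 R=60
Round 5 (k=13): L=60 R=114
Round 6 (k=45): L=114 R=45

Answer: 92,142 142,89 89,97 97,60 60,114 114,45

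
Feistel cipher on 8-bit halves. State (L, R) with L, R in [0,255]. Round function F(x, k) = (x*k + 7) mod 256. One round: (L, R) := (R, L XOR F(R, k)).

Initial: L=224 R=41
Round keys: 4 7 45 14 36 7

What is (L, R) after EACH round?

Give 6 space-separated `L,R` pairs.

Round 1 (k=4): L=41 R=75
Round 2 (k=7): L=75 R=61
Round 3 (k=45): L=61 R=139
Round 4 (k=14): L=139 R=156
Round 5 (k=36): L=156 R=124
Round 6 (k=7): L=124 R=247

Answer: 41,75 75,61 61,139 139,156 156,124 124,247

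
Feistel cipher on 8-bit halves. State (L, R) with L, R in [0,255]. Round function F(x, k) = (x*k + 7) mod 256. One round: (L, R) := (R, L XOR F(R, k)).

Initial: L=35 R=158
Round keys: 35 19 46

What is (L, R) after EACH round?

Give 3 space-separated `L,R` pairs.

Round 1 (k=35): L=158 R=130
Round 2 (k=19): L=130 R=51
Round 3 (k=46): L=51 R=179

Answer: 158,130 130,51 51,179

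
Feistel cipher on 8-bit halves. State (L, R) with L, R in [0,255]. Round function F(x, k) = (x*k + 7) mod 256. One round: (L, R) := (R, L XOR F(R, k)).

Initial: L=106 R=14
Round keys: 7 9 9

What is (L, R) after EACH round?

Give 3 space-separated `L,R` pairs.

Answer: 14,3 3,44 44,144

Derivation:
Round 1 (k=7): L=14 R=3
Round 2 (k=9): L=3 R=44
Round 3 (k=9): L=44 R=144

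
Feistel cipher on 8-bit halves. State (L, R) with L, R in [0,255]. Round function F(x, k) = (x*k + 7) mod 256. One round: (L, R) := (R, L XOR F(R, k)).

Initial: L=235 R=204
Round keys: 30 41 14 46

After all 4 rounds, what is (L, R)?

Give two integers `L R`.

Answer: 173 122

Derivation:
Round 1 (k=30): L=204 R=4
Round 2 (k=41): L=4 R=103
Round 3 (k=14): L=103 R=173
Round 4 (k=46): L=173 R=122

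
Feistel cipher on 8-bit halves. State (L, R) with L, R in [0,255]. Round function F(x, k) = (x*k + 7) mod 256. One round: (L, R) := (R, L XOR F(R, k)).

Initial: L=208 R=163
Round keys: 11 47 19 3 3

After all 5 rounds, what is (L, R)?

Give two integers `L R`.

Answer: 172 56

Derivation:
Round 1 (k=11): L=163 R=216
Round 2 (k=47): L=216 R=12
Round 3 (k=19): L=12 R=51
Round 4 (k=3): L=51 R=172
Round 5 (k=3): L=172 R=56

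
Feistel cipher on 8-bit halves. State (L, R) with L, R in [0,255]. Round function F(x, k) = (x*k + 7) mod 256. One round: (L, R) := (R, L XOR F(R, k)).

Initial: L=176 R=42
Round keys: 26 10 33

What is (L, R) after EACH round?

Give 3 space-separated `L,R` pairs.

Round 1 (k=26): L=42 R=251
Round 2 (k=10): L=251 R=255
Round 3 (k=33): L=255 R=29

Answer: 42,251 251,255 255,29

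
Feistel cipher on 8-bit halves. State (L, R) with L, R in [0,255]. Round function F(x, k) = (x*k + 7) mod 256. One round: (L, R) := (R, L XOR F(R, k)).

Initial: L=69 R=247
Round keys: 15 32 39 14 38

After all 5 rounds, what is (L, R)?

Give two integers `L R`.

Answer: 19 43

Derivation:
Round 1 (k=15): L=247 R=197
Round 2 (k=32): L=197 R=80
Round 3 (k=39): L=80 R=242
Round 4 (k=14): L=242 R=19
Round 5 (k=38): L=19 R=43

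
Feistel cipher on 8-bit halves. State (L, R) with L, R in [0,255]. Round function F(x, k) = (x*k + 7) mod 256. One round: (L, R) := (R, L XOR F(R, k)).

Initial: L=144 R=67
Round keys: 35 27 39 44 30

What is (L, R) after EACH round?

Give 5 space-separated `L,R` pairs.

Round 1 (k=35): L=67 R=160
Round 2 (k=27): L=160 R=164
Round 3 (k=39): L=164 R=163
Round 4 (k=44): L=163 R=175
Round 5 (k=30): L=175 R=42

Answer: 67,160 160,164 164,163 163,175 175,42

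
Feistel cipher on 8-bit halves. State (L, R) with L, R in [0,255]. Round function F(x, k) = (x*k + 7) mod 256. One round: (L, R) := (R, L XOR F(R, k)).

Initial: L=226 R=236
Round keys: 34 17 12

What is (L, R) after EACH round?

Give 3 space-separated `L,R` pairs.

Round 1 (k=34): L=236 R=189
Round 2 (k=17): L=189 R=120
Round 3 (k=12): L=120 R=26

Answer: 236,189 189,120 120,26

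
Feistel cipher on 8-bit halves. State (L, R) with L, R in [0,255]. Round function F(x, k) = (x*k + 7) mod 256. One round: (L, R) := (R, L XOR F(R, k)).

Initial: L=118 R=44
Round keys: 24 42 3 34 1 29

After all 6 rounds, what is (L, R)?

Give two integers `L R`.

Answer: 16 239

Derivation:
Round 1 (k=24): L=44 R=81
Round 2 (k=42): L=81 R=125
Round 3 (k=3): L=125 R=47
Round 4 (k=34): L=47 R=56
Round 5 (k=1): L=56 R=16
Round 6 (k=29): L=16 R=239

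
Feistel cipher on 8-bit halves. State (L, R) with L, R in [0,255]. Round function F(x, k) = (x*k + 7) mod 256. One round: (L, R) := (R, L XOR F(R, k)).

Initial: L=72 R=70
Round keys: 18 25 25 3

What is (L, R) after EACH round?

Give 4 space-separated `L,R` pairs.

Round 1 (k=18): L=70 R=187
Round 2 (k=25): L=187 R=12
Round 3 (k=25): L=12 R=136
Round 4 (k=3): L=136 R=147

Answer: 70,187 187,12 12,136 136,147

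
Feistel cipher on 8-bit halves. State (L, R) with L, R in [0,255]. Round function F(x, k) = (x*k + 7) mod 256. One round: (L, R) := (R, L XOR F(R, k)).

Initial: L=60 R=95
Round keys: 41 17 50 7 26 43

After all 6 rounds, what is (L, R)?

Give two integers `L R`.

Answer: 198 65

Derivation:
Round 1 (k=41): L=95 R=2
Round 2 (k=17): L=2 R=118
Round 3 (k=50): L=118 R=17
Round 4 (k=7): L=17 R=8
Round 5 (k=26): L=8 R=198
Round 6 (k=43): L=198 R=65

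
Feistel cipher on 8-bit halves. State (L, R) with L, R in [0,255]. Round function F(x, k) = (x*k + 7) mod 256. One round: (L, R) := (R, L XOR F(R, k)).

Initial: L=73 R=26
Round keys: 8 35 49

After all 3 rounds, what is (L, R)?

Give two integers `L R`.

Round 1 (k=8): L=26 R=158
Round 2 (k=35): L=158 R=187
Round 3 (k=49): L=187 R=76

Answer: 187 76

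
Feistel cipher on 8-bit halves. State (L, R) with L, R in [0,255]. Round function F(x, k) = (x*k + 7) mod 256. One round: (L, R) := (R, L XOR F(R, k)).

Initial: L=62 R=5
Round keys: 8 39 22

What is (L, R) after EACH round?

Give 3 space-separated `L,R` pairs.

Round 1 (k=8): L=5 R=17
Round 2 (k=39): L=17 R=155
Round 3 (k=22): L=155 R=72

Answer: 5,17 17,155 155,72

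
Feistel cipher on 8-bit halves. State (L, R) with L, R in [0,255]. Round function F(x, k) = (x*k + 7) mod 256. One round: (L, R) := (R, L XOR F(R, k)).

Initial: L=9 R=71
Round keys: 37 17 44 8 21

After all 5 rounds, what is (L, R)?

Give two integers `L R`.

Answer: 58 9

Derivation:
Round 1 (k=37): L=71 R=67
Round 2 (k=17): L=67 R=61
Round 3 (k=44): L=61 R=192
Round 4 (k=8): L=192 R=58
Round 5 (k=21): L=58 R=9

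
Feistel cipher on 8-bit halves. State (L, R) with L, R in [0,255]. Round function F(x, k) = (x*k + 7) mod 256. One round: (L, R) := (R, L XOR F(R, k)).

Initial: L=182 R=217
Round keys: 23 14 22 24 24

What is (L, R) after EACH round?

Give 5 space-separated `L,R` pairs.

Answer: 217,48 48,126 126,235 235,113 113,116

Derivation:
Round 1 (k=23): L=217 R=48
Round 2 (k=14): L=48 R=126
Round 3 (k=22): L=126 R=235
Round 4 (k=24): L=235 R=113
Round 5 (k=24): L=113 R=116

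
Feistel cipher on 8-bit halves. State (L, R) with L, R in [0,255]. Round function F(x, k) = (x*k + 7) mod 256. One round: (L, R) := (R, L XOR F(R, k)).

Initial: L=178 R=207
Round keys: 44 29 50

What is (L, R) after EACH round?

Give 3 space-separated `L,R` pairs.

Answer: 207,41 41,99 99,116

Derivation:
Round 1 (k=44): L=207 R=41
Round 2 (k=29): L=41 R=99
Round 3 (k=50): L=99 R=116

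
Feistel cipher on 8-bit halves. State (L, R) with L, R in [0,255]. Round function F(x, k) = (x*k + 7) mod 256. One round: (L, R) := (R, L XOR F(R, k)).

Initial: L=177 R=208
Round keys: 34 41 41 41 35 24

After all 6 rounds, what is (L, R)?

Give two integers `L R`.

Answer: 145 211

Derivation:
Round 1 (k=34): L=208 R=22
Round 2 (k=41): L=22 R=93
Round 3 (k=41): L=93 R=250
Round 4 (k=41): L=250 R=76
Round 5 (k=35): L=76 R=145
Round 6 (k=24): L=145 R=211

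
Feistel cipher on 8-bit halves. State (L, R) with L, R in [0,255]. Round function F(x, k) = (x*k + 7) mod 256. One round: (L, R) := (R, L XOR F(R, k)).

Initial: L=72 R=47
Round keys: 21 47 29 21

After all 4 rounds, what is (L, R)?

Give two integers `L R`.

Answer: 187 76

Derivation:
Round 1 (k=21): L=47 R=170
Round 2 (k=47): L=170 R=18
Round 3 (k=29): L=18 R=187
Round 4 (k=21): L=187 R=76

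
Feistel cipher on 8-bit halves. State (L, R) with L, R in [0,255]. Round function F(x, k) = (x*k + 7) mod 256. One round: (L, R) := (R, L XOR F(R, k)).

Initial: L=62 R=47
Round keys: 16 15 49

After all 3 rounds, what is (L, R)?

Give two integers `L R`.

Round 1 (k=16): L=47 R=201
Round 2 (k=15): L=201 R=225
Round 3 (k=49): L=225 R=209

Answer: 225 209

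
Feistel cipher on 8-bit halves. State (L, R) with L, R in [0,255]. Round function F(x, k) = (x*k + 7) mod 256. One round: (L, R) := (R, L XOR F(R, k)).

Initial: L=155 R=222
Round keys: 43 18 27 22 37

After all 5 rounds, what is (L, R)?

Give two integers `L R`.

Answer: 122 77

Derivation:
Round 1 (k=43): L=222 R=202
Round 2 (k=18): L=202 R=229
Round 3 (k=27): L=229 R=228
Round 4 (k=22): L=228 R=122
Round 5 (k=37): L=122 R=77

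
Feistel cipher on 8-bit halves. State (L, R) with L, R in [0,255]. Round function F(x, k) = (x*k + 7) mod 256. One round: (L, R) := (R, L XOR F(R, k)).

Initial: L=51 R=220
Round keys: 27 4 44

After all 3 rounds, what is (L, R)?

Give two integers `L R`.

Round 1 (k=27): L=220 R=8
Round 2 (k=4): L=8 R=251
Round 3 (k=44): L=251 R=35

Answer: 251 35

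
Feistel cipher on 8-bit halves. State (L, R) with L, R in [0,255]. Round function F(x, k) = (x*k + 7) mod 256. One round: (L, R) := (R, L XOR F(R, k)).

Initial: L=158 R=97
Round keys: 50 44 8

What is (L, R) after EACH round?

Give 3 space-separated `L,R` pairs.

Round 1 (k=50): L=97 R=103
Round 2 (k=44): L=103 R=218
Round 3 (k=8): L=218 R=176

Answer: 97,103 103,218 218,176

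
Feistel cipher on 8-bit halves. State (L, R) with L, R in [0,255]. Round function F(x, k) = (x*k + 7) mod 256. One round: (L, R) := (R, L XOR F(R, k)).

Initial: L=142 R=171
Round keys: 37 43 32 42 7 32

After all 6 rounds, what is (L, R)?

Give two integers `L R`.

Answer: 105 150

Derivation:
Round 1 (k=37): L=171 R=48
Round 2 (k=43): L=48 R=188
Round 3 (k=32): L=188 R=183
Round 4 (k=42): L=183 R=177
Round 5 (k=7): L=177 R=105
Round 6 (k=32): L=105 R=150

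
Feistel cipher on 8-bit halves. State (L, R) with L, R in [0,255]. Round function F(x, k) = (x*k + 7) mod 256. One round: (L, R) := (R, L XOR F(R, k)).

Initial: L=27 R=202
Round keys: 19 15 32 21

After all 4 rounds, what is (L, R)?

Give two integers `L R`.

Round 1 (k=19): L=202 R=30
Round 2 (k=15): L=30 R=3
Round 3 (k=32): L=3 R=121
Round 4 (k=21): L=121 R=247

Answer: 121 247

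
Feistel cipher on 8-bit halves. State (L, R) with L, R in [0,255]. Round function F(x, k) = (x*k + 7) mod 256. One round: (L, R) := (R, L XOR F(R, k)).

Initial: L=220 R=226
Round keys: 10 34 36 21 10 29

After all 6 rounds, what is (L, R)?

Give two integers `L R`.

Round 1 (k=10): L=226 R=7
Round 2 (k=34): L=7 R=23
Round 3 (k=36): L=23 R=68
Round 4 (k=21): L=68 R=140
Round 5 (k=10): L=140 R=59
Round 6 (k=29): L=59 R=58

Answer: 59 58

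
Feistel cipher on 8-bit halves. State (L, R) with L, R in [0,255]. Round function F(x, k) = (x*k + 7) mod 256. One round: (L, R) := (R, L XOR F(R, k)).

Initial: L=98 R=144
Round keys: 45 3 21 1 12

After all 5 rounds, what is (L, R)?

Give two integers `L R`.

Answer: 113 19

Derivation:
Round 1 (k=45): L=144 R=53
Round 2 (k=3): L=53 R=54
Round 3 (k=21): L=54 R=64
Round 4 (k=1): L=64 R=113
Round 5 (k=12): L=113 R=19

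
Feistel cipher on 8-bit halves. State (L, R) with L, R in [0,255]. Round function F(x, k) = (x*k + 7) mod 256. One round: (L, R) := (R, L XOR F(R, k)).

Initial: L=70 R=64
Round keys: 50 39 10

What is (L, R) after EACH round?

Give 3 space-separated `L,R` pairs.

Answer: 64,193 193,46 46,18

Derivation:
Round 1 (k=50): L=64 R=193
Round 2 (k=39): L=193 R=46
Round 3 (k=10): L=46 R=18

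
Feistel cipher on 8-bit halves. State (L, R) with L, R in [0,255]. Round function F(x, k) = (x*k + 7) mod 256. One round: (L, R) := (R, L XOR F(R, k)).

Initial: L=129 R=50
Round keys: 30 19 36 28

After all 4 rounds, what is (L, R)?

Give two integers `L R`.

Round 1 (k=30): L=50 R=98
Round 2 (k=19): L=98 R=127
Round 3 (k=36): L=127 R=129
Round 4 (k=28): L=129 R=92

Answer: 129 92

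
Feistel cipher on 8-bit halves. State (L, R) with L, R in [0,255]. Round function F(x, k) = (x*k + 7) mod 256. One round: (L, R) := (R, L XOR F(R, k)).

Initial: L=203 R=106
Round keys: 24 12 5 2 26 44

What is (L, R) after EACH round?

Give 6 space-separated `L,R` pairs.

Answer: 106,60 60,189 189,132 132,178 178,159 159,233

Derivation:
Round 1 (k=24): L=106 R=60
Round 2 (k=12): L=60 R=189
Round 3 (k=5): L=189 R=132
Round 4 (k=2): L=132 R=178
Round 5 (k=26): L=178 R=159
Round 6 (k=44): L=159 R=233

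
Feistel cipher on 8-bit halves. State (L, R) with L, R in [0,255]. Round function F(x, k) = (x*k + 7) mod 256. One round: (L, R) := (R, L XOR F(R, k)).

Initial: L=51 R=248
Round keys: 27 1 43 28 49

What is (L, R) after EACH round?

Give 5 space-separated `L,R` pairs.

Answer: 248,28 28,219 219,204 204,140 140,31

Derivation:
Round 1 (k=27): L=248 R=28
Round 2 (k=1): L=28 R=219
Round 3 (k=43): L=219 R=204
Round 4 (k=28): L=204 R=140
Round 5 (k=49): L=140 R=31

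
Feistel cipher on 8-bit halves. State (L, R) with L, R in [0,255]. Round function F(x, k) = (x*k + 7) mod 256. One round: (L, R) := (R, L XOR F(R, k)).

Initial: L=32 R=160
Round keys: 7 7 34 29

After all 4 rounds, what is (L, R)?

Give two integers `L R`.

Round 1 (k=7): L=160 R=71
Round 2 (k=7): L=71 R=88
Round 3 (k=34): L=88 R=240
Round 4 (k=29): L=240 R=111

Answer: 240 111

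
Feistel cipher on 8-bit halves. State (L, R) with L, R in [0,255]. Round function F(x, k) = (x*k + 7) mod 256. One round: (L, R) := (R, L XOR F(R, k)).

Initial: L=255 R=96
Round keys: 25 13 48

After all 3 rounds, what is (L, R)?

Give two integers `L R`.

Answer: 223 79

Derivation:
Round 1 (k=25): L=96 R=152
Round 2 (k=13): L=152 R=223
Round 3 (k=48): L=223 R=79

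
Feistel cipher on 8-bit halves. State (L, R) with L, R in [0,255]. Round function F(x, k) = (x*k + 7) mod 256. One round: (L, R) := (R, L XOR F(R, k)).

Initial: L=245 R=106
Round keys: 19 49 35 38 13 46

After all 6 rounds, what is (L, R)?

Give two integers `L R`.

Answer: 59 199

Derivation:
Round 1 (k=19): L=106 R=16
Round 2 (k=49): L=16 R=125
Round 3 (k=35): L=125 R=14
Round 4 (k=38): L=14 R=102
Round 5 (k=13): L=102 R=59
Round 6 (k=46): L=59 R=199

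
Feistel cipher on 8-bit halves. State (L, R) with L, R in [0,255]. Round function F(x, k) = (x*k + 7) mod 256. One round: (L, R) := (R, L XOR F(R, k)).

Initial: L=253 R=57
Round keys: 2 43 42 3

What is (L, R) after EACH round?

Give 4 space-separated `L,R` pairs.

Round 1 (k=2): L=57 R=132
Round 2 (k=43): L=132 R=10
Round 3 (k=42): L=10 R=47
Round 4 (k=3): L=47 R=158

Answer: 57,132 132,10 10,47 47,158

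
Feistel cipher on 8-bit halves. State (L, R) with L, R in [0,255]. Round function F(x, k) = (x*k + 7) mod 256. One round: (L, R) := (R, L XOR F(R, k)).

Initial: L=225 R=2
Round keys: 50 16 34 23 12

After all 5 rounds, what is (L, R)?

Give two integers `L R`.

Answer: 177 40

Derivation:
Round 1 (k=50): L=2 R=138
Round 2 (k=16): L=138 R=165
Round 3 (k=34): L=165 R=123
Round 4 (k=23): L=123 R=177
Round 5 (k=12): L=177 R=40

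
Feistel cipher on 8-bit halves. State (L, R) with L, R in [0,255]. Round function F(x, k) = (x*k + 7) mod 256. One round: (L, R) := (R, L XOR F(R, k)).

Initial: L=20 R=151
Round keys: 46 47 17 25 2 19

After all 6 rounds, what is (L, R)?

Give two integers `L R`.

Round 1 (k=46): L=151 R=61
Round 2 (k=47): L=61 R=173
Round 3 (k=17): L=173 R=185
Round 4 (k=25): L=185 R=181
Round 5 (k=2): L=181 R=200
Round 6 (k=19): L=200 R=106

Answer: 200 106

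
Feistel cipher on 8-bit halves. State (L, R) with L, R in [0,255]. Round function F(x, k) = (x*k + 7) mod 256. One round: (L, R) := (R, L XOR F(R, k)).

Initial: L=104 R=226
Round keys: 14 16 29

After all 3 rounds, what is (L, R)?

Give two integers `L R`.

Round 1 (k=14): L=226 R=11
Round 2 (k=16): L=11 R=85
Round 3 (k=29): L=85 R=163

Answer: 85 163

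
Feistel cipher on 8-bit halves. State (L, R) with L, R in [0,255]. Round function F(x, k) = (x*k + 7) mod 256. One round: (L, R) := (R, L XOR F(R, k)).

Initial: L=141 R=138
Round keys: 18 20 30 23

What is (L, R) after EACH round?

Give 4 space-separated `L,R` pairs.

Round 1 (k=18): L=138 R=54
Round 2 (k=20): L=54 R=181
Round 3 (k=30): L=181 R=11
Round 4 (k=23): L=11 R=177

Answer: 138,54 54,181 181,11 11,177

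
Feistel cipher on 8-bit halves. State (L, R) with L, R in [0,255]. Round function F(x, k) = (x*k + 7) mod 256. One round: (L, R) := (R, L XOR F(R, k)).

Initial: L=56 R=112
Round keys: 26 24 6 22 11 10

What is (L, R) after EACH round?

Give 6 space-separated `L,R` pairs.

Round 1 (k=26): L=112 R=95
Round 2 (k=24): L=95 R=159
Round 3 (k=6): L=159 R=158
Round 4 (k=22): L=158 R=4
Round 5 (k=11): L=4 R=173
Round 6 (k=10): L=173 R=205

Answer: 112,95 95,159 159,158 158,4 4,173 173,205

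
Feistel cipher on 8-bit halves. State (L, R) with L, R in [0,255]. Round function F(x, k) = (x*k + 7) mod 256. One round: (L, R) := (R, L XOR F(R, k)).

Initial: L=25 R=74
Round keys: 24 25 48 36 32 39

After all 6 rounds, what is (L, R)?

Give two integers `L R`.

Answer: 190 253

Derivation:
Round 1 (k=24): L=74 R=238
Round 2 (k=25): L=238 R=15
Round 3 (k=48): L=15 R=57
Round 4 (k=36): L=57 R=4
Round 5 (k=32): L=4 R=190
Round 6 (k=39): L=190 R=253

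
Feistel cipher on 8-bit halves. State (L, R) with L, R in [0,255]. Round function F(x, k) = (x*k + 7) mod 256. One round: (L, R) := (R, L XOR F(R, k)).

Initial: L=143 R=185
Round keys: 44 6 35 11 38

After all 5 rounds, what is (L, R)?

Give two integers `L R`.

Answer: 184 130

Derivation:
Round 1 (k=44): L=185 R=92
Round 2 (k=6): L=92 R=150
Round 3 (k=35): L=150 R=213
Round 4 (k=11): L=213 R=184
Round 5 (k=38): L=184 R=130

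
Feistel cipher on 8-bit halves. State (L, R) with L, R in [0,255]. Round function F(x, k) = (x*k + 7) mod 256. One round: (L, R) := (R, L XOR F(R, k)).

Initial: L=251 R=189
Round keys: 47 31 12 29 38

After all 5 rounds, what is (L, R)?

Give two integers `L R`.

Answer: 114 249

Derivation:
Round 1 (k=47): L=189 R=65
Round 2 (k=31): L=65 R=91
Round 3 (k=12): L=91 R=10
Round 4 (k=29): L=10 R=114
Round 5 (k=38): L=114 R=249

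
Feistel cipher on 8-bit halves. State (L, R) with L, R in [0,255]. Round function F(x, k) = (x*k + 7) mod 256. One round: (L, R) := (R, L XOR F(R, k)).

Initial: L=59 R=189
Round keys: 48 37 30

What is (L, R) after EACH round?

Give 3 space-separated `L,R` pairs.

Answer: 189,76 76,190 190,7

Derivation:
Round 1 (k=48): L=189 R=76
Round 2 (k=37): L=76 R=190
Round 3 (k=30): L=190 R=7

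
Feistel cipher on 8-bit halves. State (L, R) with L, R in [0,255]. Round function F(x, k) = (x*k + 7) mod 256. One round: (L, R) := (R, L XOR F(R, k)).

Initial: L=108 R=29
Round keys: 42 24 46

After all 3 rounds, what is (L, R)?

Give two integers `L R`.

Answer: 98 6

Derivation:
Round 1 (k=42): L=29 R=165
Round 2 (k=24): L=165 R=98
Round 3 (k=46): L=98 R=6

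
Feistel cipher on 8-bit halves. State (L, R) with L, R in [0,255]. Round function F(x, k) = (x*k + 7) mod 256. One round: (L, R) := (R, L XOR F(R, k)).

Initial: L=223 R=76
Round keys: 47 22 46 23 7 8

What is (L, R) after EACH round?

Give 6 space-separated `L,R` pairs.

Round 1 (k=47): L=76 R=36
Round 2 (k=22): L=36 R=83
Round 3 (k=46): L=83 R=213
Round 4 (k=23): L=213 R=121
Round 5 (k=7): L=121 R=131
Round 6 (k=8): L=131 R=102

Answer: 76,36 36,83 83,213 213,121 121,131 131,102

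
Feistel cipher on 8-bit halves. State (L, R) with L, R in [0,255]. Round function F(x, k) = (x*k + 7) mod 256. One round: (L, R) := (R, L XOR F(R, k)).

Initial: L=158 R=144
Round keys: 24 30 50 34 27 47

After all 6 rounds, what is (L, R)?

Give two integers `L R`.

Answer: 245 208

Derivation:
Round 1 (k=24): L=144 R=25
Round 2 (k=30): L=25 R=101
Round 3 (k=50): L=101 R=216
Round 4 (k=34): L=216 R=210
Round 5 (k=27): L=210 R=245
Round 6 (k=47): L=245 R=208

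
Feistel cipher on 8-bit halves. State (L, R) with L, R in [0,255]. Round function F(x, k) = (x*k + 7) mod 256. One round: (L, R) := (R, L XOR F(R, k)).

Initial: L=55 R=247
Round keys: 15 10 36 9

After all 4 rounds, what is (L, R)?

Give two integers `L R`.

Round 1 (k=15): L=247 R=183
Round 2 (k=10): L=183 R=218
Round 3 (k=36): L=218 R=24
Round 4 (k=9): L=24 R=5

Answer: 24 5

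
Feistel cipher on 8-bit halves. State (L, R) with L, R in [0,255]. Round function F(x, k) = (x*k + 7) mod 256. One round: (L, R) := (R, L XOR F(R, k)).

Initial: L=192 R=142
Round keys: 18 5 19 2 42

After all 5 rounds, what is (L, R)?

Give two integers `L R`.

Answer: 199 225

Derivation:
Round 1 (k=18): L=142 R=195
Round 2 (k=5): L=195 R=88
Round 3 (k=19): L=88 R=76
Round 4 (k=2): L=76 R=199
Round 5 (k=42): L=199 R=225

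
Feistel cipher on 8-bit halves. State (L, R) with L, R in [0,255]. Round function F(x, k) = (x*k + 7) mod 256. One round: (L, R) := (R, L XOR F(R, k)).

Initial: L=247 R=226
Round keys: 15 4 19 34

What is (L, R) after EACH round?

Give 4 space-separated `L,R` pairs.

Round 1 (k=15): L=226 R=178
Round 2 (k=4): L=178 R=45
Round 3 (k=19): L=45 R=236
Round 4 (k=34): L=236 R=114

Answer: 226,178 178,45 45,236 236,114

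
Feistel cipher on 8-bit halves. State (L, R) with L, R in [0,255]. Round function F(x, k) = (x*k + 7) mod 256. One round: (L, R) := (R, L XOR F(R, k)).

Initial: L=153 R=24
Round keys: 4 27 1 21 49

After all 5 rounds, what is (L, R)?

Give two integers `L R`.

Answer: 4 229

Derivation:
Round 1 (k=4): L=24 R=254
Round 2 (k=27): L=254 R=201
Round 3 (k=1): L=201 R=46
Round 4 (k=21): L=46 R=4
Round 5 (k=49): L=4 R=229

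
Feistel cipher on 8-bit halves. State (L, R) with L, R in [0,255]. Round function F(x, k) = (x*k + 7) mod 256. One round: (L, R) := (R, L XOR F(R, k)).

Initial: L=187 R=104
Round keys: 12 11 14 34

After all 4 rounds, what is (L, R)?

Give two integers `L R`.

Round 1 (k=12): L=104 R=92
Round 2 (k=11): L=92 R=147
Round 3 (k=14): L=147 R=77
Round 4 (k=34): L=77 R=210

Answer: 77 210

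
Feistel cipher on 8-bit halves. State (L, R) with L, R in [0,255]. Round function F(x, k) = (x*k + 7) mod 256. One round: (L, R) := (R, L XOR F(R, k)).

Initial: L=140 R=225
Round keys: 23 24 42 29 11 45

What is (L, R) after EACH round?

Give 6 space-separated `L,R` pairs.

Answer: 225,178 178,86 86,145 145,34 34,236 236,161

Derivation:
Round 1 (k=23): L=225 R=178
Round 2 (k=24): L=178 R=86
Round 3 (k=42): L=86 R=145
Round 4 (k=29): L=145 R=34
Round 5 (k=11): L=34 R=236
Round 6 (k=45): L=236 R=161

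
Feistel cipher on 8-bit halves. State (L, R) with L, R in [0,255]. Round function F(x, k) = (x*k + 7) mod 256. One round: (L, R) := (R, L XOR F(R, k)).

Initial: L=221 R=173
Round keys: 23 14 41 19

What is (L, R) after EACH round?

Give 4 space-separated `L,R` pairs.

Answer: 173,79 79,244 244,84 84,183

Derivation:
Round 1 (k=23): L=173 R=79
Round 2 (k=14): L=79 R=244
Round 3 (k=41): L=244 R=84
Round 4 (k=19): L=84 R=183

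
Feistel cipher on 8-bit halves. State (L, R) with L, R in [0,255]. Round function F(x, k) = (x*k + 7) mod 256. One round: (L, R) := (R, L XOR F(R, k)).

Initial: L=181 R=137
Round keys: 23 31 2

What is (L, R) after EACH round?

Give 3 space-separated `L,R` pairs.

Answer: 137,227 227,13 13,194

Derivation:
Round 1 (k=23): L=137 R=227
Round 2 (k=31): L=227 R=13
Round 3 (k=2): L=13 R=194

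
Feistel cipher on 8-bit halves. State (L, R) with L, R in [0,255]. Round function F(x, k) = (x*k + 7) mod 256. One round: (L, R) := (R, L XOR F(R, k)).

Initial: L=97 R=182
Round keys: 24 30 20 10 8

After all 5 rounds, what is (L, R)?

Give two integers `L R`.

Round 1 (k=24): L=182 R=118
Round 2 (k=30): L=118 R=109
Round 3 (k=20): L=109 R=253
Round 4 (k=10): L=253 R=132
Round 5 (k=8): L=132 R=218

Answer: 132 218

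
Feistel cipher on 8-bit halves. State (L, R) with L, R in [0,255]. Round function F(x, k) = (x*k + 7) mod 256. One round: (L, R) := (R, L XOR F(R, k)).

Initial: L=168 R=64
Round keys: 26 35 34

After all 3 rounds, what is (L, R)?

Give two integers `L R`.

Round 1 (k=26): L=64 R=47
Round 2 (k=35): L=47 R=52
Round 3 (k=34): L=52 R=192

Answer: 52 192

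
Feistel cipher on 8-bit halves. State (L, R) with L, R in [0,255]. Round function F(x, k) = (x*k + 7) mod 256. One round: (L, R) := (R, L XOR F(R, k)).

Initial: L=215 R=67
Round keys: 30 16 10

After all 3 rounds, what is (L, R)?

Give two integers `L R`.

Round 1 (k=30): L=67 R=54
Round 2 (k=16): L=54 R=36
Round 3 (k=10): L=36 R=89

Answer: 36 89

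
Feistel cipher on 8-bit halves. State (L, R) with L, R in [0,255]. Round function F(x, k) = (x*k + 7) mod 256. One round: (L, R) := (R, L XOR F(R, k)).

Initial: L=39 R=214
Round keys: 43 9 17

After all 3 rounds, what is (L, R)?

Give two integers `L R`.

Answer: 3 228

Derivation:
Round 1 (k=43): L=214 R=222
Round 2 (k=9): L=222 R=3
Round 3 (k=17): L=3 R=228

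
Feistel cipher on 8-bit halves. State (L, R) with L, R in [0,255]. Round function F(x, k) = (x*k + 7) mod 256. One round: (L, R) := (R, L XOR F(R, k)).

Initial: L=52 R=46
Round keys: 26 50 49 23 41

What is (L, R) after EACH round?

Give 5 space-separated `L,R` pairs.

Round 1 (k=26): L=46 R=135
Round 2 (k=50): L=135 R=75
Round 3 (k=49): L=75 R=229
Round 4 (k=23): L=229 R=209
Round 5 (k=41): L=209 R=101

Answer: 46,135 135,75 75,229 229,209 209,101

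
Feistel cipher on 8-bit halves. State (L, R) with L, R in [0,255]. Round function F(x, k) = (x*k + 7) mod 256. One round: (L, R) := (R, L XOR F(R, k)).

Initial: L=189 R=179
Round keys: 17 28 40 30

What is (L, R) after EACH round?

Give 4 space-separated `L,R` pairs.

Answer: 179,87 87,56 56,144 144,223

Derivation:
Round 1 (k=17): L=179 R=87
Round 2 (k=28): L=87 R=56
Round 3 (k=40): L=56 R=144
Round 4 (k=30): L=144 R=223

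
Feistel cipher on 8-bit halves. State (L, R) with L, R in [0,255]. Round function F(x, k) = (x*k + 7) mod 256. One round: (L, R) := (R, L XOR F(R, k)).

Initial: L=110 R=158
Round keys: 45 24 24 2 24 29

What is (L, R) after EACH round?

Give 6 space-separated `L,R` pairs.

Round 1 (k=45): L=158 R=163
Round 2 (k=24): L=163 R=209
Round 3 (k=24): L=209 R=60
Round 4 (k=2): L=60 R=174
Round 5 (k=24): L=174 R=107
Round 6 (k=29): L=107 R=136

Answer: 158,163 163,209 209,60 60,174 174,107 107,136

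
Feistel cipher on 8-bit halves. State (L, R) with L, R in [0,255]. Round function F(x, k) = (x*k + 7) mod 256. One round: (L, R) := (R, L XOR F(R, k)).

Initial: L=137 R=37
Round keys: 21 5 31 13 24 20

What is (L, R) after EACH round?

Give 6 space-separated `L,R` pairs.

Round 1 (k=21): L=37 R=153
Round 2 (k=5): L=153 R=33
Round 3 (k=31): L=33 R=159
Round 4 (k=13): L=159 R=59
Round 5 (k=24): L=59 R=16
Round 6 (k=20): L=16 R=124

Answer: 37,153 153,33 33,159 159,59 59,16 16,124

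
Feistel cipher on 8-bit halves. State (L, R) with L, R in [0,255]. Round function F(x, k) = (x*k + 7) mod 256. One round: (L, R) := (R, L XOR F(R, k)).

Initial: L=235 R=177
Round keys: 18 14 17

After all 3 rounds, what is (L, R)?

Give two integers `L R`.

Round 1 (k=18): L=177 R=146
Round 2 (k=14): L=146 R=178
Round 3 (k=17): L=178 R=75

Answer: 178 75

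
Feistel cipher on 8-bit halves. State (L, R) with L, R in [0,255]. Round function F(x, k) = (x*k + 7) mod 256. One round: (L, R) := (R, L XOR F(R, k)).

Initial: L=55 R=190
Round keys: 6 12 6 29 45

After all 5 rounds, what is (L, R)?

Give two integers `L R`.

Round 1 (k=6): L=190 R=76
Round 2 (k=12): L=76 R=41
Round 3 (k=6): L=41 R=177
Round 4 (k=29): L=177 R=61
Round 5 (k=45): L=61 R=113

Answer: 61 113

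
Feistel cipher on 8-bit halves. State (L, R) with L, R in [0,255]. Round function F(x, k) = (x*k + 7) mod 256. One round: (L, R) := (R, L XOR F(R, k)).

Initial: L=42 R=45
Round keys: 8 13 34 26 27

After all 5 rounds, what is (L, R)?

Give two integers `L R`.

Round 1 (k=8): L=45 R=69
Round 2 (k=13): L=69 R=165
Round 3 (k=34): L=165 R=180
Round 4 (k=26): L=180 R=234
Round 5 (k=27): L=234 R=1

Answer: 234 1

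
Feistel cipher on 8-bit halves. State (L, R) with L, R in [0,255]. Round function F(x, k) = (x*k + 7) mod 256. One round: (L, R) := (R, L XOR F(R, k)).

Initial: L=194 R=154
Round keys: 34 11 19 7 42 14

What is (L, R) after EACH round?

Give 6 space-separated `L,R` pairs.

Answer: 154,185 185,96 96,158 158,57 57,255 255,192

Derivation:
Round 1 (k=34): L=154 R=185
Round 2 (k=11): L=185 R=96
Round 3 (k=19): L=96 R=158
Round 4 (k=7): L=158 R=57
Round 5 (k=42): L=57 R=255
Round 6 (k=14): L=255 R=192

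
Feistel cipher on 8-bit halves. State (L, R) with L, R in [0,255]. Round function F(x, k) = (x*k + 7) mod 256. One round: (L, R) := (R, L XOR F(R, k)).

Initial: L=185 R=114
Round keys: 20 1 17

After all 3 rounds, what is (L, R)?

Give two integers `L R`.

Round 1 (k=20): L=114 R=86
Round 2 (k=1): L=86 R=47
Round 3 (k=17): L=47 R=112

Answer: 47 112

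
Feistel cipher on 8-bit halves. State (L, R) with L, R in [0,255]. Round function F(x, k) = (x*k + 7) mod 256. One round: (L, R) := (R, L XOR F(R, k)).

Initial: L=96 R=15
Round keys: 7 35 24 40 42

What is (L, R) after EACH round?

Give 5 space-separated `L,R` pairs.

Answer: 15,16 16,56 56,87 87,167 167,58

Derivation:
Round 1 (k=7): L=15 R=16
Round 2 (k=35): L=16 R=56
Round 3 (k=24): L=56 R=87
Round 4 (k=40): L=87 R=167
Round 5 (k=42): L=167 R=58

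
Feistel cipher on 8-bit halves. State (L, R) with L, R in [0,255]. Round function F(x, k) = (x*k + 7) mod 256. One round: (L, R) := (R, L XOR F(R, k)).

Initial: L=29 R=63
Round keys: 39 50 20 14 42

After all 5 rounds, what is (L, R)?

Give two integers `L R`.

Answer: 45 203

Derivation:
Round 1 (k=39): L=63 R=189
Round 2 (k=50): L=189 R=206
Round 3 (k=20): L=206 R=162
Round 4 (k=14): L=162 R=45
Round 5 (k=42): L=45 R=203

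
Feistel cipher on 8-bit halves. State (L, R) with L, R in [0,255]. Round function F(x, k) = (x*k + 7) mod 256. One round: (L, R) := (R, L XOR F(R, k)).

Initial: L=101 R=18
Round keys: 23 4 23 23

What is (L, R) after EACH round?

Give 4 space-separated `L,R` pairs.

Round 1 (k=23): L=18 R=192
Round 2 (k=4): L=192 R=21
Round 3 (k=23): L=21 R=42
Round 4 (k=23): L=42 R=216

Answer: 18,192 192,21 21,42 42,216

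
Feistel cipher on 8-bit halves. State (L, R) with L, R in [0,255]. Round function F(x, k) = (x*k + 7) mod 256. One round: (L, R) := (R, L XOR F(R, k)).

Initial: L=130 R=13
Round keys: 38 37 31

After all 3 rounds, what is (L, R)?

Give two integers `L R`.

Round 1 (k=38): L=13 R=119
Round 2 (k=37): L=119 R=55
Round 3 (k=31): L=55 R=199

Answer: 55 199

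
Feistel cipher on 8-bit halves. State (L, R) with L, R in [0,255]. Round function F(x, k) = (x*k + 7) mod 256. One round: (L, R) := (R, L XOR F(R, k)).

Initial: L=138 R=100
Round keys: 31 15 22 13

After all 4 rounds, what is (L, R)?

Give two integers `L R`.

Round 1 (k=31): L=100 R=169
Round 2 (k=15): L=169 R=138
Round 3 (k=22): L=138 R=74
Round 4 (k=13): L=74 R=67

Answer: 74 67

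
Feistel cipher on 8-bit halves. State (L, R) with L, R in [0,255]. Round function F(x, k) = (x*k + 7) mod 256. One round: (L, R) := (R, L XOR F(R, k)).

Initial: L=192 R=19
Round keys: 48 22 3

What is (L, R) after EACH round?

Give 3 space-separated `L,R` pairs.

Answer: 19,87 87,146 146,234

Derivation:
Round 1 (k=48): L=19 R=87
Round 2 (k=22): L=87 R=146
Round 3 (k=3): L=146 R=234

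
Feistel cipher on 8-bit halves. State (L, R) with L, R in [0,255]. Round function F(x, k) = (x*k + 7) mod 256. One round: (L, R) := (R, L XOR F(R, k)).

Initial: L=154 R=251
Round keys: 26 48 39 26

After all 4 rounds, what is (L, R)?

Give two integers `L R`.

Round 1 (k=26): L=251 R=31
Round 2 (k=48): L=31 R=44
Round 3 (k=39): L=44 R=164
Round 4 (k=26): L=164 R=131

Answer: 164 131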